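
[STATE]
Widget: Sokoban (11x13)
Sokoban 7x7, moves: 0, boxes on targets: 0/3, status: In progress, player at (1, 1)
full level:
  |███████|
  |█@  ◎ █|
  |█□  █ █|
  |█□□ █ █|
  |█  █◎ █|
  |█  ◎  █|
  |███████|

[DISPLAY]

███████    
█@  ◎ █    
█□  █ █    
█□□ █ █    
█  █◎ █    
█  ◎  █    
███████    
Moves: 0  0
           
           
           
           
           


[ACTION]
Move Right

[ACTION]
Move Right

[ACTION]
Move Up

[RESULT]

███████    
█  @◎ █    
█□  █ █    
█□□ █ █    
█  █◎ █    
█  ◎  █    
███████    
Moves: 2  0
           
           
           
           
           


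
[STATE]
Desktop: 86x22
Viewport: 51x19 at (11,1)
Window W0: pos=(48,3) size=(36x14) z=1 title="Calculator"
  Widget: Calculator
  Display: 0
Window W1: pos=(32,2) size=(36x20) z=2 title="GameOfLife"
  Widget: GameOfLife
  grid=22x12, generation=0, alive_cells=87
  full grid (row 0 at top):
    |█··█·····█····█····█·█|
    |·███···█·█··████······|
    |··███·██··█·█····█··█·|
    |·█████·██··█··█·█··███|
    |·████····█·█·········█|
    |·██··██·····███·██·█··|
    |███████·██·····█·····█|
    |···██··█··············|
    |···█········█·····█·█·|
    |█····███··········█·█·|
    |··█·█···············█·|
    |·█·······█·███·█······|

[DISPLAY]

                                                   
                     ┏━━━━━━━━━━━━━━━━━━━━━━━━━━━━━
                     ┃ GameOfLife                  
                     ┠─────────────────────────────
                     ┃Gen: 0                       
                     ┃█··█·····█····█····█·█       
                     ┃·███···█·█··████······       
                     ┃··███·██··█·█····█··█·       
                     ┃·█████·██··█··█·█··███       
                     ┃·████····█·█·········█       
                     ┃·██··██·····███·██·█··       
                     ┃███████·██·····█·····█       
                     ┃···██··█··············       
                     ┃···█········█·····█·█·       
                     ┃█····███··········█·█·       
                     ┃··█·█···············█·       
                     ┃·█·······█·███·█······       
                     ┃                             
                     ┃                             


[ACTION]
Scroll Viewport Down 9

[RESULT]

                     ┃ GameOfLife                  
                     ┠─────────────────────────────
                     ┃Gen: 0                       
                     ┃█··█·····█····█····█·█       
                     ┃·███···█·█··████······       
                     ┃··███·██··█·█····█··█·       
                     ┃·█████·██··█··█·█··███       
                     ┃·████····█·█·········█       
                     ┃·██··██·····███·██·█··       
                     ┃███████·██·····█·····█       
                     ┃···██··█··············       
                     ┃···█········█·····█·█·       
                     ┃█····███··········█·█·       
                     ┃··█·█···············█·       
                     ┃·█·······█·███·█······       
                     ┃                             
                     ┃                             
                     ┃                             
                     ┗━━━━━━━━━━━━━━━━━━━━━━━━━━━━━


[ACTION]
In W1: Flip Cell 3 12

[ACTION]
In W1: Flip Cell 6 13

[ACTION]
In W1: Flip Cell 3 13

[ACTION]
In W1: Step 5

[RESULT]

                     ┃ GameOfLife                  
                     ┠─────────────────────────────
                     ┃Gen: 5                       
                     ┃········█··██·······█·       
                     ┃·········█·█···██··█·█       
                     ┃·······██··██······█·█       
                     ┃·······█··███··█·····█       
                     ┃··········█·█···██··██       
                     ┃··········█·█·········       
                     ┃···········█··········       
                     ┃·······██·············       
                     ┃··██···██·············       
                     ┃··██··················       
                     ┃······················       
                     ┃······················       
                     ┃                             
                     ┃                             
                     ┃                             
                     ┗━━━━━━━━━━━━━━━━━━━━━━━━━━━━━


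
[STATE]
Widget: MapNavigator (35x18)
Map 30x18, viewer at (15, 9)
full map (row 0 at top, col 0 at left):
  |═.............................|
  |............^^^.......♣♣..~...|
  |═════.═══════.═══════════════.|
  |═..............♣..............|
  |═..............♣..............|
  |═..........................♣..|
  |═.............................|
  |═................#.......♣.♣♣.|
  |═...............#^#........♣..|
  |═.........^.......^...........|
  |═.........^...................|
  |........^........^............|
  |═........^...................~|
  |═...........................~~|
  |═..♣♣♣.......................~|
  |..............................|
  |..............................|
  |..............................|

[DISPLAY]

  ═.............................   
  ............^^^.......♣♣..~...   
  ═════.═══════.═══════════════.   
  ═..............♣..............   
  ═..............♣..............   
  ═..........................♣..   
  ═.............................   
  ═................#.......♣.♣♣.   
  ═...............#^#........♣..   
  ═.........^....@..^...........   
  ═.........^...................   
  ........^........^............   
  ═........^...................~   
  ═...........................~~   
  ═..♣♣♣.......................~   
  ..............................   
  ..............................   
  ..............................   


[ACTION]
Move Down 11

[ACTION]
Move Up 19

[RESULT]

                                   
                                   
                                   
                                   
                                   
                                   
                                   
                                   
                                   
  ═..............@..............   
  ............^^^.......♣♣..~...   
  ═════.═══════.═══════════════.   
  ═..............♣..............   
  ═..............♣..............   
  ═..........................♣..   
  ═.............................   
  ═................#.......♣.♣♣.   
  ═...............#^#........♣..   


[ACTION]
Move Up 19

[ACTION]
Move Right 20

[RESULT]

                                   
                                   
                                   
                                   
                                   
                                   
                                   
                                   
                                   
.................@                 
^^^.......♣♣..~...                 
═.═══════════════.                 
...♣..............                 
...♣..............                 
...............♣..                 
..................                 
.....#.......♣.♣♣.                 
....#^#........♣..                 


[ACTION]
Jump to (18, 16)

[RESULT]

................#.......♣.♣♣.      
...............#^#........♣..      
.........^.......^...........      
.........^...................      
.......^........^............      
........^...................~      
...........................~~      
..♣♣♣.......................~      
.............................      
.................@...........      
.............................      
                                   
                                   
                                   
                                   
                                   
                                   
                                   


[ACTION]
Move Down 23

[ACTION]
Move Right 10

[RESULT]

.....#^#........♣..                
.......^...........                
...................                
......^............                
..................~                
.................~~                
..................~                
...................                
...................                
.................@.                
                                   
                                   
                                   
                                   
                                   
                                   
                                   
                                   


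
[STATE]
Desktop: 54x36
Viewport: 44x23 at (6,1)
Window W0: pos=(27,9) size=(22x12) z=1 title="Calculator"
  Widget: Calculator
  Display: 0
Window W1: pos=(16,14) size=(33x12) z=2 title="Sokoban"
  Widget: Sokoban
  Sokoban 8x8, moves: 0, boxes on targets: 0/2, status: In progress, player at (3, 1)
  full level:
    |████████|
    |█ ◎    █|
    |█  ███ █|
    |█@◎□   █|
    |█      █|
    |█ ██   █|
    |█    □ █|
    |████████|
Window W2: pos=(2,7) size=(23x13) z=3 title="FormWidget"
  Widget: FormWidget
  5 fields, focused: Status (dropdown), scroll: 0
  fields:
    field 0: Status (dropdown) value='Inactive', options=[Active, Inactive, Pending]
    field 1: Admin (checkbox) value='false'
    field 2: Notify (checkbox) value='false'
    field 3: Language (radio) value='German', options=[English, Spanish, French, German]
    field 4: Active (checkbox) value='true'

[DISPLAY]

                                            
                                            
                                            
                                            
                                            
                                            
━━━━━━━━━━━━━━━━━━┓                         
rmWidget          ┃                         
──────────────────┨  ┏━━━━━━━━━━━━━━━━━━━━┓ 
tatus:     [Inac▼]┃  ┃ Calculator         ┃ 
dmin:      [ ]    ┃  ┠────────────────────┨ 
otify:     [ ]    ┃  ┃                   0┃ 
anguage:   ( ) Eng┃  ┃┌───┬───┬───┬───┐   ┃ 
ctive:     [x]    ┃━━━━━━━━━━━━━━━━━━━━━━━┓ 
                  ┃                       ┃ 
                  ┃───────────────────────┨ 
                  ┃                       ┃ 
                  ┃                       ┃ 
━━━━━━━━━━━━━━━━━━┛                       ┃ 
          ┃█@◎□   █                       ┃ 
          ┃█      █                       ┃ 
          ┃█ ██   █                       ┃ 
          ┃█    □ █                       ┃ 


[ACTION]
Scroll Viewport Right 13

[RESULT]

                                            
                                            
                                            
                                            
                                            
                                            
━━━━━━━━━━━━━━┓                             
dget          ┃                             
──────────────┨  ┏━━━━━━━━━━━━━━━━━━━━┓     
s:     [Inac▼]┃  ┃ Calculator         ┃     
:      [ ]    ┃  ┠────────────────────┨     
y:     [ ]    ┃  ┃                   0┃     
age:   ( ) Eng┃  ┃┌───┬───┬───┬───┐   ┃     
e:     [x]    ┃━━━━━━━━━━━━━━━━━━━━━━━┓     
              ┃                       ┃     
              ┃───────────────────────┨     
              ┃                       ┃     
              ┃                       ┃     
━━━━━━━━━━━━━━┛                       ┃     
      ┃█@◎□   █                       ┃     
      ┃█      █                       ┃     
      ┃█ ██   █                       ┃     
      ┃█    □ █                       ┃     


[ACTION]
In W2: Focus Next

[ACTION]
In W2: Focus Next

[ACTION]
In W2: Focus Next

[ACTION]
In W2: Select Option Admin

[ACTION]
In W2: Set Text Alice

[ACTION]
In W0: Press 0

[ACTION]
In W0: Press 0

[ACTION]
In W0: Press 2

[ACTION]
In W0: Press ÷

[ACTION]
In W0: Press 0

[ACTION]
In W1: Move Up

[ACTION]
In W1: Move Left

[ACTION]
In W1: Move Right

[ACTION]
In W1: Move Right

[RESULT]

                                            
                                            
                                            
                                            
                                            
                                            
━━━━━━━━━━━━━━┓                             
dget          ┃                             
──────────────┨  ┏━━━━━━━━━━━━━━━━━━━━┓     
s:     [Inac▼]┃  ┃ Calculator         ┃     
:      [ ]    ┃  ┠────────────────────┨     
y:     [ ]    ┃  ┃                   0┃     
age:   ( ) Eng┃  ┃┌───┬───┬───┬───┐   ┃     
e:     [x]    ┃━━━━━━━━━━━━━━━━━━━━━━━┓     
              ┃                       ┃     
              ┃───────────────────────┨     
              ┃                       ┃     
              ┃                       ┃     
━━━━━━━━━━━━━━┛                       ┃     
      ┃█ ◎□   █                       ┃     
      ┃█      █                       ┃     
      ┃█ ██   █                       ┃     
      ┃█    □ █                       ┃     


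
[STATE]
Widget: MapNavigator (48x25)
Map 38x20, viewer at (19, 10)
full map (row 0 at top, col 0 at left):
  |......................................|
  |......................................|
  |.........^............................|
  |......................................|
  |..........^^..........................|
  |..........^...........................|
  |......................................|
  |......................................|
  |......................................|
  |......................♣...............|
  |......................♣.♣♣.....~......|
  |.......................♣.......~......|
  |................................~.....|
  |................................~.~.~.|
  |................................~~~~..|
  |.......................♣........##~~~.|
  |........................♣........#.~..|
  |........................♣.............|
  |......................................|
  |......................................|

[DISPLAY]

                                                
                                                
     ......................................     
     ......................................     
     .........^............................     
     ......................................     
     ..........^^..........................     
     ..........^...........................     
     ......................................     
     ......................................     
     ......................................     
     ......................♣...............     
     ...................@..♣.♣♣.....~......     
     .......................♣.......~......     
     ................................~.....     
     ................................~.~.~.     
     ................................~~~~..     
     .......................♣........##~~~.     
     ........................♣........#.~..     
     ........................♣.............     
     ......................................     
     ......................................     
                                                
                                                
                                                


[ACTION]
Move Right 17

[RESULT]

                                                
                                                
..........................                      
..........................                      
..........................                      
..........................                      
..........................                      
..........................                      
..........................                      
..........................                      
..........................                      
..........♣...............                      
..........♣.♣♣.....~....@.                      
...........♣.......~......                      
....................~.....                      
....................~.~.~.                      
....................~~~~..                      
...........♣........##~~~.                      
............♣........#.~..                      
............♣.............                      
..........................                      
..........................                      
                                                
                                                
                                                


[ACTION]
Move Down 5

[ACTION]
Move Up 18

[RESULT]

                                                
                                                
                                                
                                                
                                                
                                                
                                                
                                                
                                                
                                                
                                                
                                                
........................@.                      
..........................                      
..........................                      
..........................                      
..........................                      
..........................                      
..........................                      
..........................                      
..........................                      
..........♣...............                      
..........♣.♣♣.....~......                      
...........♣.......~......                      
....................~.....                      


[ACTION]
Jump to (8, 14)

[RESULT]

                .........^......................
                ................................
                ..........^^....................
                ..........^.....................
                ................................
                ................................
                ................................
                ......................♣.........
                ......................♣.♣♣.....~
                .......................♣.......~
                ................................
                ................................
                ........@.......................
                .......................♣........
                ........................♣.......
                ........................♣.......
                ................................
                ................................
                                                
                                                
                                                
                                                
                                                
                                                
                                                


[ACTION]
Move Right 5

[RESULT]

           .........^...........................
           .....................................
           ..........^^.........................
           ..........^..........................
           .....................................
           .....................................
           .....................................
           ......................♣..............
           ......................♣.♣♣.....~.....
           .......................♣.......~.....
           ................................~....
           ................................~.~.~
           .............@..................~~~~.
           .......................♣........##~~~
           ........................♣........#.~.
           ........................♣............
           .....................................
           .....................................
                                                
                                                
                                                
                                                
                                                
                                                
                                                


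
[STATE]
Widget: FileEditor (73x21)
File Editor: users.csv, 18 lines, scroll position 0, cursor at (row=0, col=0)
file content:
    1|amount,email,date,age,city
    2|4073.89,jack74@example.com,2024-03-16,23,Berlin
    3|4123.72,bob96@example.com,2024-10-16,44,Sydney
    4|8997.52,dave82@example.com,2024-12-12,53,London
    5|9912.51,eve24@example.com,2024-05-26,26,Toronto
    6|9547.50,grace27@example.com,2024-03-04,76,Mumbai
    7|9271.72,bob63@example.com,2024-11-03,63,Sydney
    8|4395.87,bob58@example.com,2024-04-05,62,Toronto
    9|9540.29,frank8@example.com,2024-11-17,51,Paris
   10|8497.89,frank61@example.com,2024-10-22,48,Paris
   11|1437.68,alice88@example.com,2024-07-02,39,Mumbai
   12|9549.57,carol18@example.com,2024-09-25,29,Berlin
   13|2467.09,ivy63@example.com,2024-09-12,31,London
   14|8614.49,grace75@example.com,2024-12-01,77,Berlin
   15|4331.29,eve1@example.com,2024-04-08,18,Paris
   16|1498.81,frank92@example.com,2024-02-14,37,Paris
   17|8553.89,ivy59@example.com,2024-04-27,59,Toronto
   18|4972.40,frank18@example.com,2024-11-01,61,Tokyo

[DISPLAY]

█mount,email,date,age,city                                              ▲
4073.89,jack74@example.com,2024-03-16,23,Berlin                         █
4123.72,bob96@example.com,2024-10-16,44,Sydney                          ░
8997.52,dave82@example.com,2024-12-12,53,London                         ░
9912.51,eve24@example.com,2024-05-26,26,Toronto                         ░
9547.50,grace27@example.com,2024-03-04,76,Mumbai                        ░
9271.72,bob63@example.com,2024-11-03,63,Sydney                          ░
4395.87,bob58@example.com,2024-04-05,62,Toronto                         ░
9540.29,frank8@example.com,2024-11-17,51,Paris                          ░
8497.89,frank61@example.com,2024-10-22,48,Paris                         ░
1437.68,alice88@example.com,2024-07-02,39,Mumbai                        ░
9549.57,carol18@example.com,2024-09-25,29,Berlin                        ░
2467.09,ivy63@example.com,2024-09-12,31,London                          ░
8614.49,grace75@example.com,2024-12-01,77,Berlin                        ░
4331.29,eve1@example.com,2024-04-08,18,Paris                            ░
1498.81,frank92@example.com,2024-02-14,37,Paris                         ░
8553.89,ivy59@example.com,2024-04-27,59,Toronto                         ░
4972.40,frank18@example.com,2024-11-01,61,Tokyo                         ░
                                                                        ░
                                                                        ░
                                                                        ▼


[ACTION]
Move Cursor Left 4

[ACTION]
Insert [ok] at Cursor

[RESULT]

ok█mount,email,date,age,city                                            ▲
4073.89,jack74@example.com,2024-03-16,23,Berlin                         █
4123.72,bob96@example.com,2024-10-16,44,Sydney                          ░
8997.52,dave82@example.com,2024-12-12,53,London                         ░
9912.51,eve24@example.com,2024-05-26,26,Toronto                         ░
9547.50,grace27@example.com,2024-03-04,76,Mumbai                        ░
9271.72,bob63@example.com,2024-11-03,63,Sydney                          ░
4395.87,bob58@example.com,2024-04-05,62,Toronto                         ░
9540.29,frank8@example.com,2024-11-17,51,Paris                          ░
8497.89,frank61@example.com,2024-10-22,48,Paris                         ░
1437.68,alice88@example.com,2024-07-02,39,Mumbai                        ░
9549.57,carol18@example.com,2024-09-25,29,Berlin                        ░
2467.09,ivy63@example.com,2024-09-12,31,London                          ░
8614.49,grace75@example.com,2024-12-01,77,Berlin                        ░
4331.29,eve1@example.com,2024-04-08,18,Paris                            ░
1498.81,frank92@example.com,2024-02-14,37,Paris                         ░
8553.89,ivy59@example.com,2024-04-27,59,Toronto                         ░
4972.40,frank18@example.com,2024-11-01,61,Tokyo                         ░
                                                                        ░
                                                                        ░
                                                                        ▼


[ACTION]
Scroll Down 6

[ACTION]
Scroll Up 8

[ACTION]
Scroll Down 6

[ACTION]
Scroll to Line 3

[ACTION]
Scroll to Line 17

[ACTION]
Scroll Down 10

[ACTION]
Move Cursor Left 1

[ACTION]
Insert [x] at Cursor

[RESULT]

ox█amount,email,date,age,city                                           ▲
4073.89,jack74@example.com,2024-03-16,23,Berlin                         █
4123.72,bob96@example.com,2024-10-16,44,Sydney                          ░
8997.52,dave82@example.com,2024-12-12,53,London                         ░
9912.51,eve24@example.com,2024-05-26,26,Toronto                         ░
9547.50,grace27@example.com,2024-03-04,76,Mumbai                        ░
9271.72,bob63@example.com,2024-11-03,63,Sydney                          ░
4395.87,bob58@example.com,2024-04-05,62,Toronto                         ░
9540.29,frank8@example.com,2024-11-17,51,Paris                          ░
8497.89,frank61@example.com,2024-10-22,48,Paris                         ░
1437.68,alice88@example.com,2024-07-02,39,Mumbai                        ░
9549.57,carol18@example.com,2024-09-25,29,Berlin                        ░
2467.09,ivy63@example.com,2024-09-12,31,London                          ░
8614.49,grace75@example.com,2024-12-01,77,Berlin                        ░
4331.29,eve1@example.com,2024-04-08,18,Paris                            ░
1498.81,frank92@example.com,2024-02-14,37,Paris                         ░
8553.89,ivy59@example.com,2024-04-27,59,Toronto                         ░
4972.40,frank18@example.com,2024-11-01,61,Tokyo                         ░
                                                                        ░
                                                                        ░
                                                                        ▼


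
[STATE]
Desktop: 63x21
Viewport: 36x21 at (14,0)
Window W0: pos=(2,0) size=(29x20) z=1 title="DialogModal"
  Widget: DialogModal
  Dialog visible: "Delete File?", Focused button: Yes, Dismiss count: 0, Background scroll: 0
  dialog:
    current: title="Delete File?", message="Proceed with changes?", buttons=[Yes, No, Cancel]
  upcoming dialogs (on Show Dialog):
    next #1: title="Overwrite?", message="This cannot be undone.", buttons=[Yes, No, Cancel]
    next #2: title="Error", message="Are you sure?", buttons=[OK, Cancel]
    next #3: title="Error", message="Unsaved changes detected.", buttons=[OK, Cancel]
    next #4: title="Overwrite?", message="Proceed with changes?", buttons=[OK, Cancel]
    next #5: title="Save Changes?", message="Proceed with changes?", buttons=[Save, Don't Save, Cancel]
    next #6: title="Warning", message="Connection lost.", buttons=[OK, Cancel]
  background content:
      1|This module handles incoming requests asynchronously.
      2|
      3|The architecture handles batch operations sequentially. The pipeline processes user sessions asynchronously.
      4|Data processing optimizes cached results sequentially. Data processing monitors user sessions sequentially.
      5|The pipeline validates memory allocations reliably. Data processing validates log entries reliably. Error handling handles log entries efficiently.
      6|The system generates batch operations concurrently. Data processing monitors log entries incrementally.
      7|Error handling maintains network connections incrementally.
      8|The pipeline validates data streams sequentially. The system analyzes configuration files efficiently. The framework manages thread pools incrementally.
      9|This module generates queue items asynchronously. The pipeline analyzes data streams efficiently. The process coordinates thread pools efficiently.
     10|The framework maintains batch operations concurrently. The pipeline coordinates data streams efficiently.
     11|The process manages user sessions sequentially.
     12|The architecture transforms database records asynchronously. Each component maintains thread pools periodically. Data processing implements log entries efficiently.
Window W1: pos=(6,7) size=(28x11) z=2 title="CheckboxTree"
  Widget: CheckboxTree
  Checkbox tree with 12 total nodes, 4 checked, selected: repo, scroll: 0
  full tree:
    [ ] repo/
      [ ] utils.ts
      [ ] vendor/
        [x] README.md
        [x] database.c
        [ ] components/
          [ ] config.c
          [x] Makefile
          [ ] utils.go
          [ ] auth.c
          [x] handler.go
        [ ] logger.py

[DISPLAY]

━━━━━━━━━━━━━━━━┓                   
l               ┃                   
────────────────┨                   
 handles incomin┃                   
                ┃                   
cture handles ba┃                   
sing optimizes c┃                   
━━━━━━━━━━━━━━━━━━━┓                
oxTree             ┃                
───────────────────┨                
po/                ┃                
utils.ts           ┃                
vendor/            ┃                
] README.md        ┃                
] database.c       ┃                
] components/      ┃                
[ ] config.c       ┃                
━━━━━━━━━━━━━━━━━━━┛                
                ┃                   
━━━━━━━━━━━━━━━━┛                   
                                    


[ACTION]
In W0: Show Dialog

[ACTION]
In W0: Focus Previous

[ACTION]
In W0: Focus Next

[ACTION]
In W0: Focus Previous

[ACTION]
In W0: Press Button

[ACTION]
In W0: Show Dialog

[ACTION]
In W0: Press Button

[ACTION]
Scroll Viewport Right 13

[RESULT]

━━━┓                                
   ┃                                
───┨                                
min┃                                
   ┃                                
 ba┃                                
s c┃                                
━━━━━━┓                             
      ┃                             
──────┨                             
      ┃                             
      ┃                             
      ┃                             
      ┃                             
      ┃                             
      ┃                             
      ┃                             
━━━━━━┛                             
   ┃                                
━━━┛                                
                                    


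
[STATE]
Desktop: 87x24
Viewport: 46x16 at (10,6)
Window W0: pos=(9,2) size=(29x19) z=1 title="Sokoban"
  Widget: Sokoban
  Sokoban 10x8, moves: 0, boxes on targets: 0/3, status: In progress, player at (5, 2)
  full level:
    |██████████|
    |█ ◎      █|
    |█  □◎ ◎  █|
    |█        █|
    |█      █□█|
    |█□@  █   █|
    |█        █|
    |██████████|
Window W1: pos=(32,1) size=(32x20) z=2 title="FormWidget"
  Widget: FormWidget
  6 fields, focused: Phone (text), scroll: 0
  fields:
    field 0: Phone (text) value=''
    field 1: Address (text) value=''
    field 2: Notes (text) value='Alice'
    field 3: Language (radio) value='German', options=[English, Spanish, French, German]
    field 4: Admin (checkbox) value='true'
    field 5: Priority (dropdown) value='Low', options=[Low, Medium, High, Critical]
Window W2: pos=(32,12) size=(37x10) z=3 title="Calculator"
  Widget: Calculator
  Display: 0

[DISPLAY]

█ ◎      █            ┃  Notes:      [Alice   
█  □◎ ◎  █            ┃  Language:   ( ) Engli
█        █            ┃  Admin:      [x]      
█      █□█            ┃  Priority:   [Low     
█□@  █   █            ┃                       
█        █            ┃                       
██████████            ┏━━━━━━━━━━━━━━━━━━━━━━━
Moves: 0  0/3         ┃ Calculator            
                      ┠───────────────────────
                      ┃                       
                      ┃┌───┬───┬───┬───┐      
                      ┃│ 7 │ 8 │ 9 │ ÷ │      
                      ┃├───┼───┼───┼───┤      
                      ┃│ 4 │ 5 │ 6 │ × │      
━━━━━━━━━━━━━━━━━━━━━━┃└───┴───┴───┴───┘      
                      ┗━━━━━━━━━━━━━━━━━━━━━━━


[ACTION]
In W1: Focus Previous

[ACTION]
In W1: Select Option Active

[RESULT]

█ ◎      █            ┃  Notes:      [Alice   
█  □◎ ◎  █            ┃  Language:   ( ) Engli
█        █            ┃  Admin:      [x]      
█      █□█            ┃> Priority:   [Low     
█□@  █   █            ┃                       
█        █            ┃                       
██████████            ┏━━━━━━━━━━━━━━━━━━━━━━━
Moves: 0  0/3         ┃ Calculator            
                      ┠───────────────────────
                      ┃                       
                      ┃┌───┬───┬───┬───┐      
                      ┃│ 7 │ 8 │ 9 │ ÷ │      
                      ┃├───┼───┼───┼───┤      
                      ┃│ 4 │ 5 │ 6 │ × │      
━━━━━━━━━━━━━━━━━━━━━━┃└───┴───┴───┴───┘      
                      ┗━━━━━━━━━━━━━━━━━━━━━━━


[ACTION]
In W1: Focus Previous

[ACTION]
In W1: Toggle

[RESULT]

█ ◎      █            ┃  Notes:      [Alice   
█  □◎ ◎  █            ┃  Language:   ( ) Engli
█        █            ┃> Admin:      [ ]      
█      █□█            ┃  Priority:   [Low     
█□@  █   █            ┃                       
█        █            ┃                       
██████████            ┏━━━━━━━━━━━━━━━━━━━━━━━
Moves: 0  0/3         ┃ Calculator            
                      ┠───────────────────────
                      ┃                       
                      ┃┌───┬───┬───┬───┐      
                      ┃│ 7 │ 8 │ 9 │ ÷ │      
                      ┃├───┼───┼───┼───┤      
                      ┃│ 4 │ 5 │ 6 │ × │      
━━━━━━━━━━━━━━━━━━━━━━┃└───┴───┴───┴───┘      
                      ┗━━━━━━━━━━━━━━━━━━━━━━━


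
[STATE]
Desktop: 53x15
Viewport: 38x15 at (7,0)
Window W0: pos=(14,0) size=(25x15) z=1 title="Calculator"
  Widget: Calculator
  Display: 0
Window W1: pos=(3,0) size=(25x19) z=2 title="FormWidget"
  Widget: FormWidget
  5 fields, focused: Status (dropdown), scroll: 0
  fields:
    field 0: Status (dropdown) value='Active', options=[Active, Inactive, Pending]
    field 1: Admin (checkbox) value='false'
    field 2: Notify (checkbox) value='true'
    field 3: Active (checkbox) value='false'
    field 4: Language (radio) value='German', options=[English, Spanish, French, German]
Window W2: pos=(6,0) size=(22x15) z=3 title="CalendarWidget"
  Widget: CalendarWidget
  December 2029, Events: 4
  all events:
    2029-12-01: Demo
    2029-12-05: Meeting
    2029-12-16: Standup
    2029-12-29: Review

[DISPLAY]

━━━━━━━━━━━━━━━━━━━━┓━━━━━━━━━━┓      
 CalendarWidget     ┃          ┃      
────────────────────┨──────────┨      
   December 2029    ┃         0┃      
Mo Tu We Th Fr Sa Su┃───┐      ┃      
                1*  ┃ ÷ │      ┃      
 3  4  5*  6  7  8  ┃───┤      ┃      
10 11 12 13 14 15 16┃ × │      ┃      
17 18 19 20 21 22 23┃───┤      ┃      
24 25 26 27 28 29* 3┃ - │      ┃      
31                  ┃───┤      ┃      
                    ┃ + │      ┃      
                    ┃───┤      ┃      
                    ┃ M+│      ┃      
━━━━━━━━━━━━━━━━━━━━┛━━━━━━━━━━┛      


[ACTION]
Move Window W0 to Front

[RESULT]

━━━━━━━┏━━━━━━━━━━━━━━━━━━━━━━━┓      
 Calend┃ Calculator            ┃      
───────┠───────────────────────┨      
   Dece┃                      0┃      
Mo Tu W┃┌───┬───┬───┬───┐      ┃      
       ┃│ 7 │ 8 │ 9 │ ÷ │      ┃      
 3  4  ┃├───┼───┼───┼───┤      ┃      
10 11 1┃│ 4 │ 5 │ 6 │ × │      ┃      
17 18 1┃├───┼───┼───┼───┤      ┃      
24 25 2┃│ 1 │ 2 │ 3 │ - │      ┃      
31     ┃├───┼───┼───┼───┤      ┃      
       ┃│ 0 │ . │ = │ + │      ┃      
       ┃├───┼───┼───┼───┤      ┃      
       ┃│ C │ MC│ MR│ M+│      ┃      
━━━━━━━┗━━━━━━━━━━━━━━━━━━━━━━━┛      


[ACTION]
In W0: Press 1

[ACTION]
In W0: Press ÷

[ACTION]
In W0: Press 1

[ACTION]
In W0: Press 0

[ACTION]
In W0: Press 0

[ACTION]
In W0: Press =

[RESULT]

━━━━━━━┏━━━━━━━━━━━━━━━━━━━━━━━┓      
 Calend┃ Calculator            ┃      
───────┠───────────────────────┨      
   Dece┃                   0.01┃      
Mo Tu W┃┌───┬───┬───┬───┐      ┃      
       ┃│ 7 │ 8 │ 9 │ ÷ │      ┃      
 3  4  ┃├───┼───┼───┼───┤      ┃      
10 11 1┃│ 4 │ 5 │ 6 │ × │      ┃      
17 18 1┃├───┼───┼───┼───┤      ┃      
24 25 2┃│ 1 │ 2 │ 3 │ - │      ┃      
31     ┃├───┼───┼───┼───┤      ┃      
       ┃│ 0 │ . │ = │ + │      ┃      
       ┃├───┼───┼───┼───┤      ┃      
       ┃│ C │ MC│ MR│ M+│      ┃      
━━━━━━━┗━━━━━━━━━━━━━━━━━━━━━━━┛      
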